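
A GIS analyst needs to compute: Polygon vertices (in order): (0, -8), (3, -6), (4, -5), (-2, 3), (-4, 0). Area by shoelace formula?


Shoelace sum: (0*(-6) - 3*(-8)) + (3*(-5) - 4*(-6)) + (4*3 - (-2)*(-5)) + ((-2)*0 - (-4)*3) + ((-4)*(-8) - 0*0)
= 79
Area = |79|/2 = 39.5

39.5


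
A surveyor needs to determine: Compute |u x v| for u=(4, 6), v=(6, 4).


|u x v| = |4*4 - 6*6|
= |16 - 36| = 20

20


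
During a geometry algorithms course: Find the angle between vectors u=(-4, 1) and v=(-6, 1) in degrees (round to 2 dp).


u.v = 25, |u| = sqrt(17) = 4.1231, |v| = sqrt(37) = 6.0828
cos(theta) = u.v/(|u||v|) = 25/sqrt(629) = 0.996815
theta = acos(0.996815) = 4.57 degrees

4.57 degrees


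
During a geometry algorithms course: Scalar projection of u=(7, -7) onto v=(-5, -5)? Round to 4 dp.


u.v = 0, |v| = sqrt(50) = 7.0711
Scalar projection = u.v / |v| = 0 / sqrt(50) = 0

0


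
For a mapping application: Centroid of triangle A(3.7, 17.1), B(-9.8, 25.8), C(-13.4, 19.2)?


Centroid = ((x_A+x_B+x_C)/3, (y_A+y_B+y_C)/3)
= ((3.7+(-9.8)+(-13.4))/3, (17.1+25.8+19.2)/3)
= (-6.5, 20.7)

(-6.5, 20.7)


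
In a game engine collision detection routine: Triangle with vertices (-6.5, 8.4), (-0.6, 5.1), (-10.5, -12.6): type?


Side lengths squared: AB^2=45.7, BC^2=411.3, CA^2=457
Sorted: [45.7, 411.3, 457]
By sides: Scalene, By angles: Right

Scalene, Right


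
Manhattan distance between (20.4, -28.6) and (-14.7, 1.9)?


|20.4-(-14.7)| + |(-28.6)-1.9| = 35.1 + 30.5 = 65.6

65.6


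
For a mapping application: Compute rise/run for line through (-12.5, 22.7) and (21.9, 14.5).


slope = (y2-y1)/(x2-x1) = (14.5-22.7)/(21.9-(-12.5)) = (-8.2)/34.4 = -0.2384

-0.2384


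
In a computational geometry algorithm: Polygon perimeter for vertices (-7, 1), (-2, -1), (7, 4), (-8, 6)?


Sides: (-7, 1)->(-2, -1): sqrt(29) = 5.385165, (-2, -1)->(7, 4): sqrt(106) = 10.29563, (7, 4)->(-8, 6): sqrt(229) = 15.132746, (-8, 6)->(-7, 1): sqrt(26) = 5.09902
Sum = 35.912561
Perimeter = 35.9126

35.9126


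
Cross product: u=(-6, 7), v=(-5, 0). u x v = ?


u x v = u_x*v_y - u_y*v_x = (-6)*0 - 7*(-5)
= 0 - (-35) = 35

35


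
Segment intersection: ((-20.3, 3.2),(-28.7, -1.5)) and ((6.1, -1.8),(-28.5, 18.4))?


Cross products: d1=360.28, d2=692.58, d3=166.08, d4=-166.22
d1*d2 < 0 and d3*d4 < 0? no

No, they don't intersect


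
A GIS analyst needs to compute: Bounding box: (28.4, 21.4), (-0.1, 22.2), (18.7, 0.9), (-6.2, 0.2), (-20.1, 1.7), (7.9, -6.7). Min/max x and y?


x range: [-20.1, 28.4]
y range: [-6.7, 22.2]
Bounding box: (-20.1,-6.7) to (28.4,22.2)

(-20.1,-6.7) to (28.4,22.2)


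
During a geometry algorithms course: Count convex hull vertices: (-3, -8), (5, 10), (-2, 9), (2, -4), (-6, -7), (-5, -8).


Convex hull vertices (CCW): (-6, -7), (-5, -8), (-3, -8), (2, -4), (5, 10), (-2, 9)
Count = 6

6


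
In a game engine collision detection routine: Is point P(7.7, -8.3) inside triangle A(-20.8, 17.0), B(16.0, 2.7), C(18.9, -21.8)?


Cross products: AB x AP = -523.49, BC x BP = -235.25, CA x CP = -101.39
All same sign? yes

Yes, inside


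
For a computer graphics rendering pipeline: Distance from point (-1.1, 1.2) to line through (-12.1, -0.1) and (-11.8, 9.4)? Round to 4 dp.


|cross product| = 104.11
|line direction| = sqrt(90.34) = 9.5047
Distance = 104.11/sqrt(90.34) = 10.9535

10.9535


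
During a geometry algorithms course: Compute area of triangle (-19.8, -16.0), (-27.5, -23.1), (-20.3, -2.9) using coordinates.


Area = |x_A(y_B-y_C) + x_B(y_C-y_A) + x_C(y_A-y_B)|/2
= |399.96 + (-360.25) + (-144.13)|/2
= 104.42/2 = 52.21

52.21


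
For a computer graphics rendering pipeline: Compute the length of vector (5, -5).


|u| = sqrt(5^2 + (-5)^2) = sqrt(50) = 7.0711

7.0711


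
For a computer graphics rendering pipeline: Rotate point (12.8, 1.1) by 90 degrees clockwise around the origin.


90° CW: (x,y) -> (y, -x)
(12.8,1.1) -> (1.1, -12.8)

(1.1, -12.8)


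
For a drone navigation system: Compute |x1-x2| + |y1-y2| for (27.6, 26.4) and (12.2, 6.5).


|27.6-12.2| + |26.4-6.5| = 15.4 + 19.9 = 35.3

35.3


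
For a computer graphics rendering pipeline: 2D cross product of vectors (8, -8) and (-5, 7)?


u x v = u_x*v_y - u_y*v_x = 8*7 - (-8)*(-5)
= 56 - 40 = 16

16


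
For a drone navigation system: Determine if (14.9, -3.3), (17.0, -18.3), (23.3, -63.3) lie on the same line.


Cross product: (17-14.9)*((-63.3)-(-3.3)) - ((-18.3)-(-3.3))*(23.3-14.9)
= 0

Yes, collinear


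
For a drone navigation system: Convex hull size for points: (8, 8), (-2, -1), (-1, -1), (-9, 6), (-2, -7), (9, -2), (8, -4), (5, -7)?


Convex hull vertices (CCW): (-9, 6), (-2, -7), (5, -7), (8, -4), (9, -2), (8, 8)
Count = 6

6


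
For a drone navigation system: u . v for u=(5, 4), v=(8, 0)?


u . v = u_x*v_x + u_y*v_y = 5*8 + 4*0
= 40 + 0 = 40

40


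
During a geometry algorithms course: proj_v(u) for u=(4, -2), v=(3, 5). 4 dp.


u.v = 2, |v| = sqrt(34) = 5.831
Scalar projection = u.v / |v| = 2 / sqrt(34) = 0.343

0.343


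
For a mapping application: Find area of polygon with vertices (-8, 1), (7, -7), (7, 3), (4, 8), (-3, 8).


Shoelace sum: ((-8)*(-7) - 7*1) + (7*3 - 7*(-7)) + (7*8 - 4*3) + (4*8 - (-3)*8) + ((-3)*1 - (-8)*8)
= 280
Area = |280|/2 = 140

140


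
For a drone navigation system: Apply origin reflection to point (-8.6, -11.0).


Reflection over origin: (x,y) -> (-x,-y)
(-8.6, -11) -> (8.6, 11)

(8.6, 11)


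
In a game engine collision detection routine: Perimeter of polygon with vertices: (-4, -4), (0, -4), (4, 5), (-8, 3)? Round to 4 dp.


Sides: (-4, -4)->(0, -4): sqrt(16) = 4, (0, -4)->(4, 5): sqrt(97) = 9.848858, (4, 5)->(-8, 3): sqrt(148) = 12.165525, (-8, 3)->(-4, -4): sqrt(65) = 8.062258
Sum = 34.076641
Perimeter = 34.0766

34.0766


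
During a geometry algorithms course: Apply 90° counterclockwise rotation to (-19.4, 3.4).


90° CCW: (x,y) -> (-y, x)
(-19.4,3.4) -> (-3.4, -19.4)

(-3.4, -19.4)


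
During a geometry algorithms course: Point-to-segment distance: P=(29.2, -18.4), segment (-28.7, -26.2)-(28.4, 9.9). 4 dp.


Project P onto AB: t = 0.7861 (clamped to [0,1])
Closest point on segment: (16.1889, 2.1799)
Distance: 24.3479

24.3479


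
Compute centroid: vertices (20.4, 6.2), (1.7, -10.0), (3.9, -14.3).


Centroid = ((x_A+x_B+x_C)/3, (y_A+y_B+y_C)/3)
= ((20.4+1.7+3.9)/3, (6.2+(-10)+(-14.3))/3)
= (8.6667, -6.0333)

(8.6667, -6.0333)


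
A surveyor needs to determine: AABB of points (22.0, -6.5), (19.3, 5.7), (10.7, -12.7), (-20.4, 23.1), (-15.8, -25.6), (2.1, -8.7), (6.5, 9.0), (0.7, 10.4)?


x range: [-20.4, 22]
y range: [-25.6, 23.1]
Bounding box: (-20.4,-25.6) to (22,23.1)

(-20.4,-25.6) to (22,23.1)


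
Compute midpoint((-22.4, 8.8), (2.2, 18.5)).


M = (((-22.4)+2.2)/2, (8.8+18.5)/2)
= (-10.1, 13.65)

(-10.1, 13.65)


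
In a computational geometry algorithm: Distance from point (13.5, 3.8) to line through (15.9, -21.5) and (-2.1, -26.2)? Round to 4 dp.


|cross product| = 466.68
|line direction| = sqrt(346.09) = 18.6035
Distance = 466.68/sqrt(346.09) = 25.0856

25.0856


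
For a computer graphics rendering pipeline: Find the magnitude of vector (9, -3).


|u| = sqrt(9^2 + (-3)^2) = sqrt(90) = 9.4868

9.4868


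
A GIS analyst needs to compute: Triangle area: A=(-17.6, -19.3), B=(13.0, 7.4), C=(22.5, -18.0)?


Area = |x_A(y_B-y_C) + x_B(y_C-y_A) + x_C(y_A-y_B)|/2
= |(-447.04) + 16.9 + (-600.75)|/2
= 1030.89/2 = 515.445

515.445


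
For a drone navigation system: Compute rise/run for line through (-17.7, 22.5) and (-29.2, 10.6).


slope = (y2-y1)/(x2-x1) = (10.6-22.5)/((-29.2)-(-17.7)) = (-11.9)/(-11.5) = 1.0348

1.0348


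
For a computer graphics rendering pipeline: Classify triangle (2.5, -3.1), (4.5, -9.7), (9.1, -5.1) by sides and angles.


Side lengths squared: AB^2=47.56, BC^2=42.32, CA^2=47.56
Sorted: [42.32, 47.56, 47.56]
By sides: Isosceles, By angles: Acute

Isosceles, Acute


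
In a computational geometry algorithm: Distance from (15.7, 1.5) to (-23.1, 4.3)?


dx=-38.8, dy=2.8
d^2 = (-38.8)^2 + 2.8^2 = 1513.28
d = sqrt(1513.28) = 38.9009

38.9009


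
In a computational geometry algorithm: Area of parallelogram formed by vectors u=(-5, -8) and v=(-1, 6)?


|u x v| = |(-5)*6 - (-8)*(-1)|
= |(-30) - 8| = 38

38


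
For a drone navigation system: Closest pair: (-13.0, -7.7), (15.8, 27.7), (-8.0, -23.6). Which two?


d(P0,P1) = 45.6355, d(P0,P2) = 16.6676, d(P1,P2) = 56.552
Closest: P0 and P2

Closest pair: (-13.0, -7.7) and (-8.0, -23.6), distance = 16.6676


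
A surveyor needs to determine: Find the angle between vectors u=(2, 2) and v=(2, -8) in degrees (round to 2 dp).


u.v = -12, |u| = sqrt(8) = 2.8284, |v| = sqrt(68) = 8.2462
cos(theta) = u.v/(|u||v|) = -12/sqrt(544) = -0.514496
theta = acos(-0.514496) = 120.96 degrees

120.96 degrees


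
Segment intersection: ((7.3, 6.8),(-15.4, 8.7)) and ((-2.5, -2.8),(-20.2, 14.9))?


Cross products: d1=-343.38, d2=24.78, d3=236.54, d4=-131.62
d1*d2 < 0 and d3*d4 < 0? yes

Yes, they intersect


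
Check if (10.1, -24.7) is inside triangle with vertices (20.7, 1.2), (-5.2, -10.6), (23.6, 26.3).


Cross products: AB x AP = 545.73, BC x BP = -970.65, CA x CP = -190.95
All same sign? no

No, outside


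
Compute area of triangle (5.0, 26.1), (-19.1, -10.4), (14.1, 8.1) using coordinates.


Area = |x_A(y_B-y_C) + x_B(y_C-y_A) + x_C(y_A-y_B)|/2
= |(-92.5) + 343.8 + 514.65|/2
= 765.95/2 = 382.975

382.975


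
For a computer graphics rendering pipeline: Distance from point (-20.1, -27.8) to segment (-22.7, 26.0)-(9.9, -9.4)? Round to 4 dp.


Project P onto AB: t = 0.859 (clamped to [0,1])
Closest point on segment: (5.3021, -4.4071)
Distance: 34.5325

34.5325


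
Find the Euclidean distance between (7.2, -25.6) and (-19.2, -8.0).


dx=-26.4, dy=17.6
d^2 = (-26.4)^2 + 17.6^2 = 1006.72
d = sqrt(1006.72) = 31.7289

31.7289


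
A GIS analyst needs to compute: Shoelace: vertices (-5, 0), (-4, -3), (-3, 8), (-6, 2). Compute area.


Shoelace sum: ((-5)*(-3) - (-4)*0) + ((-4)*8 - (-3)*(-3)) + ((-3)*2 - (-6)*8) + ((-6)*0 - (-5)*2)
= 26
Area = |26|/2 = 13

13


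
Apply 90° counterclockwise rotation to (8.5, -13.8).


90° CCW: (x,y) -> (-y, x)
(8.5,-13.8) -> (13.8, 8.5)

(13.8, 8.5)


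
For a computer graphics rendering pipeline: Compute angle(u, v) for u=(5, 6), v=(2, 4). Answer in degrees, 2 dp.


u.v = 34, |u| = sqrt(61) = 7.8102, |v| = sqrt(20) = 4.4721
cos(theta) = u.v/(|u||v|) = 34/sqrt(1220) = 0.973417
theta = acos(0.973417) = 13.24 degrees

13.24 degrees


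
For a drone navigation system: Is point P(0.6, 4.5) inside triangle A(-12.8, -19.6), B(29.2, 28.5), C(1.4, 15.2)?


Cross products: AB x AP = 367.66, BC x BP = 286.82, CA x CP = 124.1
All same sign? yes

Yes, inside


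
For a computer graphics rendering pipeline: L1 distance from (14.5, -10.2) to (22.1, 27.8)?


|14.5-22.1| + |(-10.2)-27.8| = 7.6 + 38 = 45.6

45.6


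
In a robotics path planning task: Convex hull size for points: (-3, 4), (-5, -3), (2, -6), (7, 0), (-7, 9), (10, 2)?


Convex hull vertices (CCW): (-7, 9), (-5, -3), (2, -6), (10, 2)
Count = 4

4


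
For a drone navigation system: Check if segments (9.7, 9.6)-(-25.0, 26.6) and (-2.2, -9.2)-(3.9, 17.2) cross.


Cross products: d1=-199.48, d2=820.3, d3=854.66, d4=-165.12
d1*d2 < 0 and d3*d4 < 0? yes

Yes, they intersect


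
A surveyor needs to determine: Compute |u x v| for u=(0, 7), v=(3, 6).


|u x v| = |0*6 - 7*3|
= |0 - 21| = 21

21


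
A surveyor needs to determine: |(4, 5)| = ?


|u| = sqrt(4^2 + 5^2) = sqrt(41) = 6.4031

6.4031


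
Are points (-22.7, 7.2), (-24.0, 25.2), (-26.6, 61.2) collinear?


Cross product: ((-24)-(-22.7))*(61.2-7.2) - (25.2-7.2)*((-26.6)-(-22.7))
= 0

Yes, collinear


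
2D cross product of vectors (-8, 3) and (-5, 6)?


u x v = u_x*v_y - u_y*v_x = (-8)*6 - 3*(-5)
= (-48) - (-15) = -33

-33


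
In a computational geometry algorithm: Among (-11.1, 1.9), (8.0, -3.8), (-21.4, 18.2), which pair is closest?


d(P0,P1) = 19.9324, d(P0,P2) = 19.2816, d(P1,P2) = 36.72
Closest: P0 and P2

Closest pair: (-11.1, 1.9) and (-21.4, 18.2), distance = 19.2816


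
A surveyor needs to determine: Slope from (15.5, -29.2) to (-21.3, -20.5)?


slope = (y2-y1)/(x2-x1) = ((-20.5)-(-29.2))/((-21.3)-15.5) = 8.7/(-36.8) = -0.2364

-0.2364


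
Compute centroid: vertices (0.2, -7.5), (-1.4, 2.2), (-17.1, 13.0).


Centroid = ((x_A+x_B+x_C)/3, (y_A+y_B+y_C)/3)
= ((0.2+(-1.4)+(-17.1))/3, ((-7.5)+2.2+13)/3)
= (-6.1, 2.5667)

(-6.1, 2.5667)


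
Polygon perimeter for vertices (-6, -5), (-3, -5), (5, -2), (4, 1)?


Sides: (-6, -5)->(-3, -5): sqrt(9) = 3, (-3, -5)->(5, -2): sqrt(73) = 8.544004, (5, -2)->(4, 1): sqrt(10) = 3.162278, (4, 1)->(-6, -5): sqrt(136) = 11.661904
Sum = 26.368186
Perimeter = 26.3682

26.3682


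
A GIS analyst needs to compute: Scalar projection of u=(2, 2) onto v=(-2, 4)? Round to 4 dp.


u.v = 4, |v| = sqrt(20) = 4.4721
Scalar projection = u.v / |v| = 4 / sqrt(20) = 0.8944

0.8944


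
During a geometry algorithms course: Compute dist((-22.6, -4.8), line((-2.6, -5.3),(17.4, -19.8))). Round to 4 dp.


|cross product| = 280
|line direction| = sqrt(610.25) = 24.7032
Distance = 280/sqrt(610.25) = 11.3345

11.3345


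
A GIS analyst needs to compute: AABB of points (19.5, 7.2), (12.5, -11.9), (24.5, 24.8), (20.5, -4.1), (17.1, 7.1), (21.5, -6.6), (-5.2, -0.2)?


x range: [-5.2, 24.5]
y range: [-11.9, 24.8]
Bounding box: (-5.2,-11.9) to (24.5,24.8)

(-5.2,-11.9) to (24.5,24.8)


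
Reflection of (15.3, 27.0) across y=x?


Reflection over y=x: (x,y) -> (y,x)
(15.3, 27) -> (27, 15.3)

(27, 15.3)


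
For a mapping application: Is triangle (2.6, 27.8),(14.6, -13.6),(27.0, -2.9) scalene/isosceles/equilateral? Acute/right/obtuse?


Side lengths squared: AB^2=1857.96, BC^2=268.25, CA^2=1537.85
Sorted: [268.25, 1537.85, 1857.96]
By sides: Scalene, By angles: Obtuse

Scalene, Obtuse


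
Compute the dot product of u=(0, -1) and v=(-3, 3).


u . v = u_x*v_x + u_y*v_y = 0*(-3) + (-1)*3
= 0 + (-3) = -3

-3


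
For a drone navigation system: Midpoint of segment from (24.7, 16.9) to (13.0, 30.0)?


M = ((24.7+13)/2, (16.9+30)/2)
= (18.85, 23.45)

(18.85, 23.45)


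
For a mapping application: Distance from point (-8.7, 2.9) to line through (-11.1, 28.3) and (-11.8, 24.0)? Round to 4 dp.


|cross product| = 28.1
|line direction| = sqrt(18.98) = 4.3566
Distance = 28.1/sqrt(18.98) = 6.45

6.45


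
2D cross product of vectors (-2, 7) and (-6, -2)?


u x v = u_x*v_y - u_y*v_x = (-2)*(-2) - 7*(-6)
= 4 - (-42) = 46

46


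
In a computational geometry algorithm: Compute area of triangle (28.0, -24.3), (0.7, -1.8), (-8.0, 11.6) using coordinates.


Area = |x_A(y_B-y_C) + x_B(y_C-y_A) + x_C(y_A-y_B)|/2
= |(-375.2) + 25.13 + 180|/2
= 170.07/2 = 85.035

85.035


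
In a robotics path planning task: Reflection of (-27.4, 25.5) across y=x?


Reflection over y=x: (x,y) -> (y,x)
(-27.4, 25.5) -> (25.5, -27.4)

(25.5, -27.4)


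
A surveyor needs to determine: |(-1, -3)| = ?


|u| = sqrt((-1)^2 + (-3)^2) = sqrt(10) = 3.1623

3.1623


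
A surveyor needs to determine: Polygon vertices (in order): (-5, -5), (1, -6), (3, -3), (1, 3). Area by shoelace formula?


Shoelace sum: ((-5)*(-6) - 1*(-5)) + (1*(-3) - 3*(-6)) + (3*3 - 1*(-3)) + (1*(-5) - (-5)*3)
= 72
Area = |72|/2 = 36

36


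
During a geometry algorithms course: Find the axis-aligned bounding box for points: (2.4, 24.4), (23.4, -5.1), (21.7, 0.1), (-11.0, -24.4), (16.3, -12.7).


x range: [-11, 23.4]
y range: [-24.4, 24.4]
Bounding box: (-11,-24.4) to (23.4,24.4)

(-11,-24.4) to (23.4,24.4)


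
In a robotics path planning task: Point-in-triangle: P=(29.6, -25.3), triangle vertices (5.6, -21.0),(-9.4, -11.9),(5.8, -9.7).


Cross products: AB x AP = -153.9, BC x BP = -289.48, CA x CP = 272.06
All same sign? no

No, outside


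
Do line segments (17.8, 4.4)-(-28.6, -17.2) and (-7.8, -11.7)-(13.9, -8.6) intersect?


Cross products: d1=270.01, d2=-54.87, d3=194.08, d4=518.96
d1*d2 < 0 and d3*d4 < 0? no

No, they don't intersect


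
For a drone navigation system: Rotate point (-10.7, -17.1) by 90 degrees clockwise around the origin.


90° CW: (x,y) -> (y, -x)
(-10.7,-17.1) -> (-17.1, 10.7)

(-17.1, 10.7)


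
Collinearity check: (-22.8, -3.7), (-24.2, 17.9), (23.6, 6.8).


Cross product: ((-24.2)-(-22.8))*(6.8-(-3.7)) - (17.9-(-3.7))*(23.6-(-22.8))
= -1016.94

No, not collinear


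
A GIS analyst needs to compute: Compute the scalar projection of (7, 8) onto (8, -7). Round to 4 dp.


u.v = 0, |v| = sqrt(113) = 10.6301
Scalar projection = u.v / |v| = 0 / sqrt(113) = 0

0


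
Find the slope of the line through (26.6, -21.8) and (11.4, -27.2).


slope = (y2-y1)/(x2-x1) = ((-27.2)-(-21.8))/(11.4-26.6) = (-5.4)/(-15.2) = 0.3553

0.3553


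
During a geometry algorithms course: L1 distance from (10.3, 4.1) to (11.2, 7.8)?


|10.3-11.2| + |4.1-7.8| = 0.9 + 3.7 = 4.6

4.6


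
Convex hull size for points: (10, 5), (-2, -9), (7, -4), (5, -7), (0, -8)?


Convex hull vertices (CCW): (-2, -9), (5, -7), (7, -4), (10, 5)
Count = 4

4


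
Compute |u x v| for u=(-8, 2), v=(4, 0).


|u x v| = |(-8)*0 - 2*4|
= |0 - 8| = 8

8


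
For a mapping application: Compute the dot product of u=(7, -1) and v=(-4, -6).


u . v = u_x*v_x + u_y*v_y = 7*(-4) + (-1)*(-6)
= (-28) + 6 = -22

-22


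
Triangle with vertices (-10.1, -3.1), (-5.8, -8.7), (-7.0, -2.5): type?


Side lengths squared: AB^2=49.85, BC^2=39.88, CA^2=9.97
Sorted: [9.97, 39.88, 49.85]
By sides: Scalene, By angles: Right

Scalene, Right


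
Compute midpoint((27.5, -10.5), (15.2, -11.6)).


M = ((27.5+15.2)/2, ((-10.5)+(-11.6))/2)
= (21.35, -11.05)

(21.35, -11.05)


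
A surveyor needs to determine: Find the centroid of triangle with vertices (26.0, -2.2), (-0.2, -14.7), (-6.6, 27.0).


Centroid = ((x_A+x_B+x_C)/3, (y_A+y_B+y_C)/3)
= ((26+(-0.2)+(-6.6))/3, ((-2.2)+(-14.7)+27)/3)
= (6.4, 3.3667)

(6.4, 3.3667)


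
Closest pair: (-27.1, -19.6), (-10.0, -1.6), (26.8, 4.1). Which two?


d(P0,P1) = 24.8276, d(P0,P2) = 58.8804, d(P1,P2) = 37.2388
Closest: P0 and P1

Closest pair: (-27.1, -19.6) and (-10.0, -1.6), distance = 24.8276


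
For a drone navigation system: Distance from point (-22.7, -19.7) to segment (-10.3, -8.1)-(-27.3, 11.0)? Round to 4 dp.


Project P onto AB: t = 0 (clamped to [0,1])
Closest point on segment: (-10.3, -8.1)
Distance: 16.98

16.98


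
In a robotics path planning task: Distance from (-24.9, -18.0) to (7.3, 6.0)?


dx=32.2, dy=24
d^2 = 32.2^2 + 24^2 = 1612.84
d = sqrt(1612.84) = 40.1602

40.1602


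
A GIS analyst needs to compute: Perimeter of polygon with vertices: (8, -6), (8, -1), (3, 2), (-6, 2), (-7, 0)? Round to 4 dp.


Sides: (8, -6)->(8, -1): sqrt(25) = 5, (8, -1)->(3, 2): sqrt(34) = 5.830952, (3, 2)->(-6, 2): sqrt(81) = 9, (-6, 2)->(-7, 0): sqrt(5) = 2.236068, (-7, 0)->(8, -6): sqrt(261) = 16.155494
Sum = 38.222514
Perimeter = 38.2225

38.2225


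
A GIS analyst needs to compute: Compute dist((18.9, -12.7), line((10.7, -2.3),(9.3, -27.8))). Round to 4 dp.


|cross product| = 223.66
|line direction| = sqrt(652.21) = 25.5384
Distance = 223.66/sqrt(652.21) = 8.7578

8.7578


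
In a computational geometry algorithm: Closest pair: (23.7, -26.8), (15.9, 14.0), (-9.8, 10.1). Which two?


d(P0,P1) = 41.5389, d(P0,P2) = 49.8383, d(P1,P2) = 25.9942
Closest: P1 and P2

Closest pair: (15.9, 14.0) and (-9.8, 10.1), distance = 25.9942


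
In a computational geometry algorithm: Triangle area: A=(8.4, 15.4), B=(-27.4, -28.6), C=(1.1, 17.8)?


Area = |x_A(y_B-y_C) + x_B(y_C-y_A) + x_C(y_A-y_B)|/2
= |(-389.76) + (-65.76) + 48.4|/2
= 407.12/2 = 203.56

203.56


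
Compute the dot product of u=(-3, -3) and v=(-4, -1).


u . v = u_x*v_x + u_y*v_y = (-3)*(-4) + (-3)*(-1)
= 12 + 3 = 15

15


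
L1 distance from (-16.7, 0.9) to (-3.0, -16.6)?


|(-16.7)-(-3)| + |0.9-(-16.6)| = 13.7 + 17.5 = 31.2

31.2


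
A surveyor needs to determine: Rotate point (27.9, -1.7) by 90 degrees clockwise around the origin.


90° CW: (x,y) -> (y, -x)
(27.9,-1.7) -> (-1.7, -27.9)

(-1.7, -27.9)


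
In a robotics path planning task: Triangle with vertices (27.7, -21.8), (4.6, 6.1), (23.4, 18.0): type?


Side lengths squared: AB^2=1312.02, BC^2=495.05, CA^2=1602.53
Sorted: [495.05, 1312.02, 1602.53]
By sides: Scalene, By angles: Acute

Scalene, Acute


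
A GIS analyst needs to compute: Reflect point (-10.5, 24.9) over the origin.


Reflection over origin: (x,y) -> (-x,-y)
(-10.5, 24.9) -> (10.5, -24.9)

(10.5, -24.9)


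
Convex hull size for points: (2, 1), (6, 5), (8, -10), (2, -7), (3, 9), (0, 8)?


Convex hull vertices (CCW): (0, 8), (2, -7), (8, -10), (6, 5), (3, 9)
Count = 5

5


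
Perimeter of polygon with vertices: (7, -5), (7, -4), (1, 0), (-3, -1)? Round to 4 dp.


Sides: (7, -5)->(7, -4): sqrt(1) = 1, (7, -4)->(1, 0): sqrt(52) = 7.211103, (1, 0)->(-3, -1): sqrt(17) = 4.123106, (-3, -1)->(7, -5): sqrt(116) = 10.77033
Sum = 23.104539
Perimeter = 23.1045

23.1045


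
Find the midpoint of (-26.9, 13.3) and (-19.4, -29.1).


M = (((-26.9)+(-19.4))/2, (13.3+(-29.1))/2)
= (-23.15, -7.9)

(-23.15, -7.9)


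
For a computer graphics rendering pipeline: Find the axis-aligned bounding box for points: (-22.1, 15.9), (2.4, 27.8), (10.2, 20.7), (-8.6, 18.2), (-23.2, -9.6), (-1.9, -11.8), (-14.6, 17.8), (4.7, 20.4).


x range: [-23.2, 10.2]
y range: [-11.8, 27.8]
Bounding box: (-23.2,-11.8) to (10.2,27.8)

(-23.2,-11.8) to (10.2,27.8)


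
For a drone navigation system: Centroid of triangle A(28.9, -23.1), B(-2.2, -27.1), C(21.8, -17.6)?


Centroid = ((x_A+x_B+x_C)/3, (y_A+y_B+y_C)/3)
= ((28.9+(-2.2)+21.8)/3, ((-23.1)+(-27.1)+(-17.6))/3)
= (16.1667, -22.6)

(16.1667, -22.6)


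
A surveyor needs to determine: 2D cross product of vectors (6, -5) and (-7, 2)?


u x v = u_x*v_y - u_y*v_x = 6*2 - (-5)*(-7)
= 12 - 35 = -23

-23


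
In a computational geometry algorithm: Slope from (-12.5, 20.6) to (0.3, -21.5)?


slope = (y2-y1)/(x2-x1) = ((-21.5)-20.6)/(0.3-(-12.5)) = (-42.1)/12.8 = -3.2891

-3.2891


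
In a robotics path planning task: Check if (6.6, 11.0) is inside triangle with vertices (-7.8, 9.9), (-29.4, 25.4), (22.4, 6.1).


Cross products: AB x AP = -246.96, BC x BP = -51.12, CA x CP = -87.94
All same sign? yes

Yes, inside


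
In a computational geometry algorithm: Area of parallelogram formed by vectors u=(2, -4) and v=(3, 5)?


|u x v| = |2*5 - (-4)*3|
= |10 - (-12)| = 22

22


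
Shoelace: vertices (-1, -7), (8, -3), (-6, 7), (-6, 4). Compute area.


Shoelace sum: ((-1)*(-3) - 8*(-7)) + (8*7 - (-6)*(-3)) + ((-6)*4 - (-6)*7) + ((-6)*(-7) - (-1)*4)
= 161
Area = |161|/2 = 80.5

80.5


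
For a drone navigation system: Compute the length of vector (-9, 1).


|u| = sqrt((-9)^2 + 1^2) = sqrt(82) = 9.0554

9.0554


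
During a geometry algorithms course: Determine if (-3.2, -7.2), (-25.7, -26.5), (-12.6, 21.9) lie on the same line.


Cross product: ((-25.7)-(-3.2))*(21.9-(-7.2)) - ((-26.5)-(-7.2))*((-12.6)-(-3.2))
= -836.17

No, not collinear


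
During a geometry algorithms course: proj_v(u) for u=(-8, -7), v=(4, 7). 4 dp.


u.v = -81, |v| = sqrt(65) = 8.0623
Scalar projection = u.v / |v| = -81 / sqrt(65) = -10.0468

-10.0468


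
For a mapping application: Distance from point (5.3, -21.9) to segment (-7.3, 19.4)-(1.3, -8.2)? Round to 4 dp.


Project P onto AB: t = 1 (clamped to [0,1])
Closest point on segment: (1.3, -8.2)
Distance: 14.272

14.272


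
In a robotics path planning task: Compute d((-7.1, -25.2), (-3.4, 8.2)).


dx=3.7, dy=33.4
d^2 = 3.7^2 + 33.4^2 = 1129.25
d = sqrt(1129.25) = 33.6043

33.6043


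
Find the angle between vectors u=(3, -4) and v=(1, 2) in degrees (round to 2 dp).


u.v = -5, |u| = sqrt(25) = 5, |v| = sqrt(5) = 2.2361
cos(theta) = u.v/(|u||v|) = -5/sqrt(125) = -0.447214
theta = acos(-0.447214) = 116.57 degrees

116.57 degrees


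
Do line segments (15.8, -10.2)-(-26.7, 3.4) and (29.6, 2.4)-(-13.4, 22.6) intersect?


Cross products: d1=820.56, d2=1094.26, d3=-723.18, d4=-996.88
d1*d2 < 0 and d3*d4 < 0? no

No, they don't intersect


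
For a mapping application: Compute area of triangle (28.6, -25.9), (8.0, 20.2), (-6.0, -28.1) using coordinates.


Area = |x_A(y_B-y_C) + x_B(y_C-y_A) + x_C(y_A-y_B)|/2
= |1381.38 + (-17.6) + 276.6|/2
= 1640.38/2 = 820.19

820.19


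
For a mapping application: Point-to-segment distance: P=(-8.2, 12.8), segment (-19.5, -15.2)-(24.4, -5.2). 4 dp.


Project P onto AB: t = 0.3828 (clamped to [0,1])
Closest point on segment: (-2.6939, -11.3717)
Distance: 24.7909

24.7909


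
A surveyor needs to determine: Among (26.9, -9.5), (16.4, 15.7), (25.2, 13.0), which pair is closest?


d(P0,P1) = 27.3, d(P0,P2) = 22.5641, d(P1,P2) = 9.2049
Closest: P1 and P2

Closest pair: (16.4, 15.7) and (25.2, 13.0), distance = 9.2049


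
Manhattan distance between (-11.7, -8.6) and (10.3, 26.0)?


|(-11.7)-10.3| + |(-8.6)-26| = 22 + 34.6 = 56.6

56.6


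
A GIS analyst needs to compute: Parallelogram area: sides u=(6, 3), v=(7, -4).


|u x v| = |6*(-4) - 3*7|
= |(-24) - 21| = 45

45


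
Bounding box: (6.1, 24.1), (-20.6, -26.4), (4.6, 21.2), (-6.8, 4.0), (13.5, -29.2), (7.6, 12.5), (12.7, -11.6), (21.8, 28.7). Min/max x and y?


x range: [-20.6, 21.8]
y range: [-29.2, 28.7]
Bounding box: (-20.6,-29.2) to (21.8,28.7)

(-20.6,-29.2) to (21.8,28.7)


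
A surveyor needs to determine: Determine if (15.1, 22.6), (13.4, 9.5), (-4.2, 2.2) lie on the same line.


Cross product: (13.4-15.1)*(2.2-22.6) - (9.5-22.6)*((-4.2)-15.1)
= -218.15

No, not collinear


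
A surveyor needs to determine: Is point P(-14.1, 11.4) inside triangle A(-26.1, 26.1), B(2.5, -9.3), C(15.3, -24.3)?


Cross products: AB x AP = 4.38, BC x BP = 15.96, CA x CP = 3.78
All same sign? yes

Yes, inside


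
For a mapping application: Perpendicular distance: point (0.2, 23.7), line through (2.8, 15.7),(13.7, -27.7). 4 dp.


|cross product| = 25.64
|line direction| = sqrt(2002.37) = 44.7478
Distance = 25.64/sqrt(2002.37) = 0.573

0.573


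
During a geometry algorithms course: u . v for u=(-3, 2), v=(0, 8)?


u . v = u_x*v_x + u_y*v_y = (-3)*0 + 2*8
= 0 + 16 = 16

16


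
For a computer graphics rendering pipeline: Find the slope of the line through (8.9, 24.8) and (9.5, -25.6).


slope = (y2-y1)/(x2-x1) = ((-25.6)-24.8)/(9.5-8.9) = (-50.4)/0.6 = -84

-84


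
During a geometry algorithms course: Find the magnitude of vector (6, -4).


|u| = sqrt(6^2 + (-4)^2) = sqrt(52) = 7.2111

7.2111


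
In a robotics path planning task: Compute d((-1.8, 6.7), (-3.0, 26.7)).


dx=-1.2, dy=20
d^2 = (-1.2)^2 + 20^2 = 401.44
d = sqrt(401.44) = 20.036

20.036


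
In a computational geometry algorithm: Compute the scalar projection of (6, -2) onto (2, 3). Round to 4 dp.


u.v = 6, |v| = sqrt(13) = 3.6056
Scalar projection = u.v / |v| = 6 / sqrt(13) = 1.6641

1.6641


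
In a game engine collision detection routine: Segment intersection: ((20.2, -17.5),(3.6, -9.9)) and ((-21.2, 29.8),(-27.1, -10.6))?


Cross products: d1=1951.63, d2=1236.15, d3=-470.54, d4=244.94
d1*d2 < 0 and d3*d4 < 0? no

No, they don't intersect


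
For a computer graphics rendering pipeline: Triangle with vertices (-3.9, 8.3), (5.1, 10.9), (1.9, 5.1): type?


Side lengths squared: AB^2=87.76, BC^2=43.88, CA^2=43.88
Sorted: [43.88, 43.88, 87.76]
By sides: Isosceles, By angles: Right

Isosceles, Right


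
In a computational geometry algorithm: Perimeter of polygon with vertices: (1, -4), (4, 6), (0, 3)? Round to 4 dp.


Sides: (1, -4)->(4, 6): sqrt(109) = 10.440307, (4, 6)->(0, 3): sqrt(25) = 5, (0, 3)->(1, -4): sqrt(50) = 7.071068
Sum = 22.511375
Perimeter = 22.5114

22.5114


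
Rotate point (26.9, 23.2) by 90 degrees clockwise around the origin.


90° CW: (x,y) -> (y, -x)
(26.9,23.2) -> (23.2, -26.9)

(23.2, -26.9)


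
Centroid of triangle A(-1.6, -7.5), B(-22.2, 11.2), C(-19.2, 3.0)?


Centroid = ((x_A+x_B+x_C)/3, (y_A+y_B+y_C)/3)
= (((-1.6)+(-22.2)+(-19.2))/3, ((-7.5)+11.2+3)/3)
= (-14.3333, 2.2333)

(-14.3333, 2.2333)


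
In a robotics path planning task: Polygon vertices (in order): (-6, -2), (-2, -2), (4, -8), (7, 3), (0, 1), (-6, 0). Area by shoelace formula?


Shoelace sum: ((-6)*(-2) - (-2)*(-2)) + ((-2)*(-8) - 4*(-2)) + (4*3 - 7*(-8)) + (7*1 - 0*3) + (0*0 - (-6)*1) + ((-6)*(-2) - (-6)*0)
= 125
Area = |125|/2 = 62.5

62.5


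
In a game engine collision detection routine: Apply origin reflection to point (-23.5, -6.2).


Reflection over origin: (x,y) -> (-x,-y)
(-23.5, -6.2) -> (23.5, 6.2)

(23.5, 6.2)


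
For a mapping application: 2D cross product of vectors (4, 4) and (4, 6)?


u x v = u_x*v_y - u_y*v_x = 4*6 - 4*4
= 24 - 16 = 8

8


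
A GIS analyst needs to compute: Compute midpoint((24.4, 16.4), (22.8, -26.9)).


M = ((24.4+22.8)/2, (16.4+(-26.9))/2)
= (23.6, -5.25)

(23.6, -5.25)


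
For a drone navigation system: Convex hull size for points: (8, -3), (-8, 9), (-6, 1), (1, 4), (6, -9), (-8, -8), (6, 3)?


Convex hull vertices (CCW): (-8, -8), (6, -9), (8, -3), (6, 3), (-8, 9)
Count = 5

5


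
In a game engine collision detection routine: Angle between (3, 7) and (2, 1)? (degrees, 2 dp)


u.v = 13, |u| = sqrt(58) = 7.6158, |v| = sqrt(5) = 2.2361
cos(theta) = u.v/(|u||v|) = 13/sqrt(290) = 0.763386
theta = acos(0.763386) = 40.24 degrees

40.24 degrees


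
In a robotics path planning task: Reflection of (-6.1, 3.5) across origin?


Reflection over origin: (x,y) -> (-x,-y)
(-6.1, 3.5) -> (6.1, -3.5)

(6.1, -3.5)


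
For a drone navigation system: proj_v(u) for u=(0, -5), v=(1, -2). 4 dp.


u.v = 10, |v| = sqrt(5) = 2.2361
Scalar projection = u.v / |v| = 10 / sqrt(5) = 4.4721

4.4721


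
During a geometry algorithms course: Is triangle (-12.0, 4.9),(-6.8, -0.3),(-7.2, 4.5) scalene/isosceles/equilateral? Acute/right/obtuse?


Side lengths squared: AB^2=54.08, BC^2=23.2, CA^2=23.2
Sorted: [23.2, 23.2, 54.08]
By sides: Isosceles, By angles: Obtuse

Isosceles, Obtuse


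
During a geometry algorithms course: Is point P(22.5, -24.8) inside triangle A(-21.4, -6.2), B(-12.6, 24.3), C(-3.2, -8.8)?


Cross products: AB x AP = -1502.63, BC x BP = 700.27, CA x CP = 224.38
All same sign? no

No, outside


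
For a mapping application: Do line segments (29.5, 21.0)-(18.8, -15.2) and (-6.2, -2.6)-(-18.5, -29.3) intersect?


Cross products: d1=662.91, d2=822.48, d3=-1039.82, d4=-1199.39
d1*d2 < 0 and d3*d4 < 0? no

No, they don't intersect


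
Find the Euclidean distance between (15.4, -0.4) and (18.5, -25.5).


dx=3.1, dy=-25.1
d^2 = 3.1^2 + (-25.1)^2 = 639.62
d = sqrt(639.62) = 25.2907

25.2907


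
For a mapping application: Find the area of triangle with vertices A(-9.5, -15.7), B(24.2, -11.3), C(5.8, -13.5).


Area = |x_A(y_B-y_C) + x_B(y_C-y_A) + x_C(y_A-y_B)|/2
= |(-20.9) + 53.24 + (-25.52)|/2
= 6.82/2 = 3.41

3.41


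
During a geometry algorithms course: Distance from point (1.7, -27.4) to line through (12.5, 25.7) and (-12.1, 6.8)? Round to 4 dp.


|cross product| = 1102.14
|line direction| = sqrt(962.37) = 31.0221
Distance = 1102.14/sqrt(962.37) = 35.5276

35.5276


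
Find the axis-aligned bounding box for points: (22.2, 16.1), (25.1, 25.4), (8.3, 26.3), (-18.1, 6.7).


x range: [-18.1, 25.1]
y range: [6.7, 26.3]
Bounding box: (-18.1,6.7) to (25.1,26.3)

(-18.1,6.7) to (25.1,26.3)


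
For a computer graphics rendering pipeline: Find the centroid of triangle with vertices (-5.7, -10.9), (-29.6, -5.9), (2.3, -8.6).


Centroid = ((x_A+x_B+x_C)/3, (y_A+y_B+y_C)/3)
= (((-5.7)+(-29.6)+2.3)/3, ((-10.9)+(-5.9)+(-8.6))/3)
= (-11, -8.4667)

(-11, -8.4667)


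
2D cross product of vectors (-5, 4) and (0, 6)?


u x v = u_x*v_y - u_y*v_x = (-5)*6 - 4*0
= (-30) - 0 = -30

-30


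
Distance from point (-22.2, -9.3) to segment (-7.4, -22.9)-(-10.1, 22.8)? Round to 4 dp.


Project P onto AB: t = 0.3156 (clamped to [0,1])
Closest point on segment: (-8.2522, -8.4759)
Distance: 13.9721

13.9721


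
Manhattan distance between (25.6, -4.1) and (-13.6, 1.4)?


|25.6-(-13.6)| + |(-4.1)-1.4| = 39.2 + 5.5 = 44.7

44.7


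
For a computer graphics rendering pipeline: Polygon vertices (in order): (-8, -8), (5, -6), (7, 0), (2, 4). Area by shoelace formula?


Shoelace sum: ((-8)*(-6) - 5*(-8)) + (5*0 - 7*(-6)) + (7*4 - 2*0) + (2*(-8) - (-8)*4)
= 174
Area = |174|/2 = 87

87


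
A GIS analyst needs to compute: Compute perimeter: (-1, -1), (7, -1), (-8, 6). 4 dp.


Sides: (-1, -1)->(7, -1): sqrt(64) = 8, (7, -1)->(-8, 6): sqrt(274) = 16.552945, (-8, 6)->(-1, -1): sqrt(98) = 9.899495
Sum = 34.45244
Perimeter = 34.4524

34.4524


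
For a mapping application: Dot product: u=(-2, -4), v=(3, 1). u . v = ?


u . v = u_x*v_x + u_y*v_y = (-2)*3 + (-4)*1
= (-6) + (-4) = -10

-10


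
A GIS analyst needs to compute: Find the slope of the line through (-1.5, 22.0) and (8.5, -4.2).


slope = (y2-y1)/(x2-x1) = ((-4.2)-22)/(8.5-(-1.5)) = (-26.2)/10 = -2.62

-2.62


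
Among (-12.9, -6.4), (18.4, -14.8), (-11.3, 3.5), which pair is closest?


d(P0,P1) = 32.4076, d(P0,P2) = 10.0285, d(P1,P2) = 34.8852
Closest: P0 and P2

Closest pair: (-12.9, -6.4) and (-11.3, 3.5), distance = 10.0285


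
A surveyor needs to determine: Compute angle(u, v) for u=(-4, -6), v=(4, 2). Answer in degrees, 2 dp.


u.v = -28, |u| = sqrt(52) = 7.2111, |v| = sqrt(20) = 4.4721
cos(theta) = u.v/(|u||v|) = -28/sqrt(1040) = -0.868243
theta = acos(-0.868243) = 150.26 degrees

150.26 degrees


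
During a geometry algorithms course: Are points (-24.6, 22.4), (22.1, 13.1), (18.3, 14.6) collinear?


Cross product: (22.1-(-24.6))*(14.6-22.4) - (13.1-22.4)*(18.3-(-24.6))
= 34.71

No, not collinear


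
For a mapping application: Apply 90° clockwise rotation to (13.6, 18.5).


90° CW: (x,y) -> (y, -x)
(13.6,18.5) -> (18.5, -13.6)

(18.5, -13.6)


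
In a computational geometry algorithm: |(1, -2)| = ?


|u| = sqrt(1^2 + (-2)^2) = sqrt(5) = 2.2361

2.2361


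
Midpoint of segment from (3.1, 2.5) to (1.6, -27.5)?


M = ((3.1+1.6)/2, (2.5+(-27.5))/2)
= (2.35, -12.5)

(2.35, -12.5)


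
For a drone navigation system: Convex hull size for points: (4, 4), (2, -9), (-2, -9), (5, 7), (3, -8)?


Convex hull vertices (CCW): (-2, -9), (2, -9), (3, -8), (5, 7)
Count = 4

4


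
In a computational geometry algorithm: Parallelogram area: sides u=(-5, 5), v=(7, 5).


|u x v| = |(-5)*5 - 5*7|
= |(-25) - 35| = 60

60


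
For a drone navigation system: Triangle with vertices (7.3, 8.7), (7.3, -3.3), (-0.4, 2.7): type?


Side lengths squared: AB^2=144, BC^2=95.29, CA^2=95.29
Sorted: [95.29, 95.29, 144]
By sides: Isosceles, By angles: Acute

Isosceles, Acute


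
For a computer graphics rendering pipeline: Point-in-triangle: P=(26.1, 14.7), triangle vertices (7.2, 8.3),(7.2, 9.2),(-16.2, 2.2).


Cross products: AB x AP = -17.01, BC x BP = 3.6, CA x CP = 34.47
All same sign? no

No, outside


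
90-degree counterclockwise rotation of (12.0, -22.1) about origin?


90° CCW: (x,y) -> (-y, x)
(12,-22.1) -> (22.1, 12)

(22.1, 12)


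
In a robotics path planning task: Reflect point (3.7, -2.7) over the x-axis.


Reflection over x-axis: (x,y) -> (x,-y)
(3.7, -2.7) -> (3.7, 2.7)

(3.7, 2.7)


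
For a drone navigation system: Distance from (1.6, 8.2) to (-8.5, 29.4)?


dx=-10.1, dy=21.2
d^2 = (-10.1)^2 + 21.2^2 = 551.45
d = sqrt(551.45) = 23.483

23.483


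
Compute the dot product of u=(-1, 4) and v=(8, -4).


u . v = u_x*v_x + u_y*v_y = (-1)*8 + 4*(-4)
= (-8) + (-16) = -24

-24


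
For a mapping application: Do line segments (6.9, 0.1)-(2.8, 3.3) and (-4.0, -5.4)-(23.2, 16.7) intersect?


Cross products: d1=-91.29, d2=86.36, d3=57.43, d4=-120.22
d1*d2 < 0 and d3*d4 < 0? yes

Yes, they intersect


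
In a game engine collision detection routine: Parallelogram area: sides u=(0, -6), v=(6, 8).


|u x v| = |0*8 - (-6)*6|
= |0 - (-36)| = 36

36


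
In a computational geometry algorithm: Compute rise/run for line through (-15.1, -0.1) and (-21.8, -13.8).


slope = (y2-y1)/(x2-x1) = ((-13.8)-(-0.1))/((-21.8)-(-15.1)) = (-13.7)/(-6.7) = 2.0448

2.0448


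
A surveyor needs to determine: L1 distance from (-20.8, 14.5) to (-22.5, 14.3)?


|(-20.8)-(-22.5)| + |14.5-14.3| = 1.7 + 0.2 = 1.9

1.9


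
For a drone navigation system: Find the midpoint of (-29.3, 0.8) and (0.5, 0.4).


M = (((-29.3)+0.5)/2, (0.8+0.4)/2)
= (-14.4, 0.6)

(-14.4, 0.6)


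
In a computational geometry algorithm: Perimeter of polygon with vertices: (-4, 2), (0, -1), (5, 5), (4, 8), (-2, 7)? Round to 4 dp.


Sides: (-4, 2)->(0, -1): sqrt(25) = 5, (0, -1)->(5, 5): sqrt(61) = 7.81025, (5, 5)->(4, 8): sqrt(10) = 3.162278, (4, 8)->(-2, 7): sqrt(37) = 6.082763, (-2, 7)->(-4, 2): sqrt(29) = 5.385165
Sum = 27.440456
Perimeter = 27.4405

27.4405


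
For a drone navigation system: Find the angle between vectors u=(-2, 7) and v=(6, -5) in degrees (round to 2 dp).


u.v = -47, |u| = sqrt(53) = 7.2801, |v| = sqrt(61) = 7.8102
cos(theta) = u.v/(|u||v|) = -47/sqrt(3233) = -0.826599
theta = acos(-0.826599) = 145.75 degrees

145.75 degrees


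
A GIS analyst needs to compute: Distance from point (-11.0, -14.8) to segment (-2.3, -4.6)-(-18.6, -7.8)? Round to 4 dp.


Project P onto AB: t = 0.6322 (clamped to [0,1])
Closest point on segment: (-12.6053, -6.6231)
Distance: 8.333

8.333


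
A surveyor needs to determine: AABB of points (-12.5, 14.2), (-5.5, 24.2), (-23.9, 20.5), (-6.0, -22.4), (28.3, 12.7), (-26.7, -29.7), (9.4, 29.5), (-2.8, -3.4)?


x range: [-26.7, 28.3]
y range: [-29.7, 29.5]
Bounding box: (-26.7,-29.7) to (28.3,29.5)

(-26.7,-29.7) to (28.3,29.5)


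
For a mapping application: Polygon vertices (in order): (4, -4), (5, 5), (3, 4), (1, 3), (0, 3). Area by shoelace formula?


Shoelace sum: (4*5 - 5*(-4)) + (5*4 - 3*5) + (3*3 - 1*4) + (1*3 - 0*3) + (0*(-4) - 4*3)
= 41
Area = |41|/2 = 20.5

20.5


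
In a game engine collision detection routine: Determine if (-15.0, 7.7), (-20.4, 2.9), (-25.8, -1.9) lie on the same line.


Cross product: ((-20.4)-(-15))*((-1.9)-7.7) - (2.9-7.7)*((-25.8)-(-15))
= 0

Yes, collinear


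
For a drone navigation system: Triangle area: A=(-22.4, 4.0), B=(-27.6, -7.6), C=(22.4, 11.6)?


Area = |x_A(y_B-y_C) + x_B(y_C-y_A) + x_C(y_A-y_B)|/2
= |430.08 + (-209.76) + 259.84|/2
= 480.16/2 = 240.08

240.08


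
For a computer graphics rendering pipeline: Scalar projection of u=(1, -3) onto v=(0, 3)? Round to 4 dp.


u.v = -9, |v| = sqrt(9) = 3
Scalar projection = u.v / |v| = -9 / sqrt(9) = -3

-3


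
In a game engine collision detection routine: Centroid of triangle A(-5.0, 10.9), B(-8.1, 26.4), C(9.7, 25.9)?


Centroid = ((x_A+x_B+x_C)/3, (y_A+y_B+y_C)/3)
= (((-5)+(-8.1)+9.7)/3, (10.9+26.4+25.9)/3)
= (-1.1333, 21.0667)

(-1.1333, 21.0667)


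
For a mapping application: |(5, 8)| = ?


|u| = sqrt(5^2 + 8^2) = sqrt(89) = 9.434

9.434


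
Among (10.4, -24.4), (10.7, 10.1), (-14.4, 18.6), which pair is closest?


d(P0,P1) = 34.5013, d(P0,P2) = 49.6391, d(P1,P2) = 26.5002
Closest: P1 and P2

Closest pair: (10.7, 10.1) and (-14.4, 18.6), distance = 26.5002


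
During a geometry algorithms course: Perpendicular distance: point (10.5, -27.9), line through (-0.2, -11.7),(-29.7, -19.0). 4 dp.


|cross product| = 556.01
|line direction| = sqrt(923.54) = 30.3898
Distance = 556.01/sqrt(923.54) = 18.2959

18.2959
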